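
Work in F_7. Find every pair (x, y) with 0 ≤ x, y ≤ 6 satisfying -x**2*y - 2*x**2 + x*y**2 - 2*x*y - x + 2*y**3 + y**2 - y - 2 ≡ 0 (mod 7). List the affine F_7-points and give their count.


Affine F_7-points: {(0, 1), (2, 3), (3, 4), (4, 1), (4, 3), (4, 4)}; count = 6.

For each of the 49 pairs (x, y) ∈ F_7², evaluate f(x, y) mod 7. Record the zeros.
  x = 0: [0↦5, 1↦0, 2↦2, 3↦2, 4↦5, 5↦2, 6↦5]  zeros at y ∈ {1}
  x = 1: [0↦2, 1↦2, 2↦4, 3↦6, 4↦6, 5↦2, 6↦6]  zeros at y ∈ ∅
  x = 2: [0↦2, 1↦5, 2↦5, 3↦0, 4↦2, 5↦2, 6↦5]  zeros at y ∈ {3}
  x = 3: [0↦5, 1↦2, 2↦5, 3↦5, 4↦0, 5↦2, 6↦2]  zeros at y ∈ {4}
  x = 4: [0↦4, 1↦0, 2↦4, 3↦0, 4↦0, 5↦2, 6↦4]  zeros at y ∈ {1, 3, 4}
  x = 5: [0↦6, 1↦6, 2↦2, 3↦6, 4↦2, 5↦2, 6↦4]  zeros at y ∈ ∅
  x = 6: [0↦4, 1↦6, 2↦6, 3↦2, 4↦6, 5↦2, 6↦2]  zeros at y ∈ ∅
Collecting zeros: affine points = {(0, 1), (2, 3), (3, 4), (4, 1), (4, 3), (4, 4)}.
Total count |C(F_7)_aff| = 6.


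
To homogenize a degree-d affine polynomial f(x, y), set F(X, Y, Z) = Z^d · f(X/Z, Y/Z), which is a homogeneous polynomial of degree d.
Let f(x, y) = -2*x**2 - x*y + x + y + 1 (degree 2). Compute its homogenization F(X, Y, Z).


F(X, Y, Z) = -2*X**2 - X*Y + X*Z + Y*Z + Z**2

deg(f) = 2.
Substitute x = X/Z, y = Y/Z into f, then multiply by Z^2.
  monomial -2·x^2·y^0 ↦ -2·X^2·Y^0·Z^0.
  monomial -1·x^1·y^1 ↦ -1·X^1·Y^1·Z^0.
  monomial 1·x^1·y^0 ↦ 1·X^1·Y^0·Z^1.
  monomial 1·x^0·y^1 ↦ 1·X^0·Y^1·Z^1.
  monomial 1·x^0·y^0 ↦ 1·X^0·Y^0·Z^2.
Collecting: F(X, Y, Z) = -2*X**2 - X*Y + X*Z + Y*Z + Z**2.


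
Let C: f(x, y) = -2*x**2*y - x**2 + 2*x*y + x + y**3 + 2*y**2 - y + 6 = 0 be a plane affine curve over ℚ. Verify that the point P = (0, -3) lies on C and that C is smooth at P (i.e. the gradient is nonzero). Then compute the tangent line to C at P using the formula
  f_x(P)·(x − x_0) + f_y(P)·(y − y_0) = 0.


Tangent line at P: -5*x + 14*y + 42 = 0.

Step 1: f(0, -3) = 0, so P lies on C.
Step 2: partial derivatives
  f_x(x, y) = -4*x*y - 2*x + 2*y + 1, f_y(x, y) = -2*x**2 + 2*x + 3*y**2 + 4*y - 1.
  f_x(P) = -5, f_y(P) = 14 (gradient nonzero, so P is smooth).
Step 3: tangent line at P: -5·(x − 0) + 14·(y − -3) = 0.
Expanding: -5*x + 14*y + 42 = 0.


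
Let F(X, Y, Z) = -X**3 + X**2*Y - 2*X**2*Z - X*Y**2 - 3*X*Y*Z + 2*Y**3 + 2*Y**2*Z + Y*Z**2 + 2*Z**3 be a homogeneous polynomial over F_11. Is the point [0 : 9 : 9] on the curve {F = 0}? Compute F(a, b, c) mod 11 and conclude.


F(0,9,9) ≡ 10 (mod 11); P is NOT on the curve.

Evaluate F(0, 9, 9) term-by-term (mod 11).
  -X**3 ↦ -1·0·1·1 = 0
  X**2*Y ↦ 1·0·9·1 = 0
  -2*X**2*Z ↦ -2·0·1·9 = 0
  -X*Y**2 ↦ -1·0·81·1 = 0
  -3*X*Y*Z ↦ -3·0·9·9 = 0
  2*Y**3 ↦ 2·1·729·1 = 1458
  2*Y**2*Z ↦ 2·1·81·9 = 1458
  Y*Z**2 ↦ 1·1·9·81 = 729
  2*Z**3 ↦ 2·1·1·729 = 1458
Sum: F(0, 9, 9) = (0) + (0) + (0) + (0) + (0) + (1458) + (1458) + (729) + (1458) = 5103.
Reducing mod 11: 5103 ≡ 10 (mod 11).
Since F(a, b, c) ≡ 10 ≠ 0 (mod 11), P does NOT lie on the curve.


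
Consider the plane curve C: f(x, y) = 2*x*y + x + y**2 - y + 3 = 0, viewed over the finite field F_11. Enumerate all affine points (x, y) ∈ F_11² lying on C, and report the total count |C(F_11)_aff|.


Affine F_11-points: {(0, 6), (2, 4), (3, 8), (3, 9), (5, 3), (5, 10), (8, 0), (8, 7), (10, 1), (10, 2)}; count = 10.

For each of the 121 pairs (x, y) ∈ F_11², evaluate f(x, y) mod 11. Record the zeros.
  x = 0: [0↦3, 1↦3, 2↦5, 3↦9, 4↦4, 5↦1, 6↦0, 7↦1, 8↦4, 9↦9, 10↦5]  zeros at y ∈ {6}
  x = 1: [0↦4, 1↦6, 2↦10, 3↦5, 4↦2, 5↦1, 6↦2, 7↦5, 8↦10, 9↦6, 10↦4]  zeros at y ∈ ∅
  x = 2: [0↦5, 1↦9, 2↦4, 3↦1, 4↦0, 5↦1, 6↦4, 7↦9, 8↦5, 9↦3, 10↦3]  zeros at y ∈ {4}
  x = 3: [0↦6, 1↦1, 2↦9, 3↦8, 4↦9, 5↦1, 6↦6, 7↦2, 8↦0, 9↦0, 10↦2]  zeros at y ∈ {8, 9}
  x = 4: [0↦7, 1↦4, 2↦3, 3↦4, 4↦7, 5↦1, 6↦8, 7↦6, 8↦6, 9↦8, 10↦1]  zeros at y ∈ ∅
  x = 5: [0↦8, 1↦7, 2↦8, 3↦0, 4↦5, 5↦1, 6↦10, 7↦10, 8↦1, 9↦5, 10↦0]  zeros at y ∈ {3, 10}
  x = 6: [0↦9, 1↦10, 2↦2, 3↦7, 4↦3, 5↦1, 6↦1, 7↦3, 8↦7, 9↦2, 10↦10]  zeros at y ∈ ∅
  x = 7: [0↦10, 1↦2, 2↦7, 3↦3, 4↦1, 5↦1, 6↦3, 7↦7, 8↦2, 9↦10, 10↦9]  zeros at y ∈ ∅
  x = 8: [0↦0, 1↦5, 2↦1, 3↦10, 4↦10, 5↦1, 6↦5, 7↦0, 8↦8, 9↦7, 10↦8]  zeros at y ∈ {0, 7}
  x = 9: [0↦1, 1↦8, 2↦6, 3↦6, 4↦8, 5↦1, 6↦7, 7↦4, 8↦3, 9↦4, 10↦7]  zeros at y ∈ ∅
  x = 10: [0↦2, 1↦0, 2↦0, 3↦2, 4↦6, 5↦1, 6↦9, 7↦8, 8↦9, 9↦1, 10↦6]  zeros at y ∈ {1, 2}
Collecting zeros: affine points = {(0, 6), (2, 4), (3, 8), (3, 9), (5, 3), (5, 10), (8, 0), (8, 7), (10, 1), (10, 2)}.
Total count |C(F_11)_aff| = 10.


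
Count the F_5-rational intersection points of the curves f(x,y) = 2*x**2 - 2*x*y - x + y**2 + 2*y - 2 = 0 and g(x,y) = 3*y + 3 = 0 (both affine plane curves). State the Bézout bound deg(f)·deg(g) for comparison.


Common zeros: {(1, 4)}; count = 1; Bézout bound = 2.

deg(f) = 2, deg(g) = 1, so Bézout bound = 2.
Scan x ∈ F_5. For each x, list the y ∈ F_5 with f(x, y) ≡ 0 and those with g(x, y) ≡ 0 (mod 5); the common zeros in that column are the intersection.
  x = 0: f ≡ 0 at y ∈ ∅; g ≡ 0 at y ∈ {4}; common: ∅.
  x = 1: f ≡ 0 at y ∈ {1, 4}; g ≡ 0 at y ∈ {4}; common: {4}.
  x = 2: f ≡ 0 at y ∈ ∅; g ≡ 0 at y ∈ {4}; common: ∅.
  x = 3: f ≡ 0 at y ∈ {1, 3}; g ≡ 0 at y ∈ {4}; common: ∅.
  x = 4: f ≡ 0 at y ∈ ∅; g ≡ 0 at y ∈ {4}; common: ∅.
Collecting: common zeros = {(1, 4)}, so the count is 1.
Comparison with the Bézout bound: 1 ≤ 2 = deg(f)·deg(g), as expected for curves with no common component (the affine F_5-count falls short of the bound because intersections may lie at infinity, over extension fields, or carry multiplicity).


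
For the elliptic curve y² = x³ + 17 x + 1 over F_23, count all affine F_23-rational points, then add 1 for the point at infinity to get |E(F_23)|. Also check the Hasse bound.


Affine points = {(0, 1), (0, 22), (4, 8), (4, 15), (5, 2), (5, 21), (7, 7), (7, 16), (9, 3), (9, 20), (11, 1), (11, 22), (12, 1), (12, 22), (13, 2), (13, 21), (14, 4), (14, 19), (22, 11), (22, 12)}; affine count = 20; |E(F_23)| = 21.

Discriminant check: Δ ∝ 4a³ + 27b² = 4·17³ + 27·1² = 4·4913 + 27·1 ≡ 14 (mod 23). Nonzero ⇒ E is nonsingular.
For each x ∈ F_23, compute rhs = x³ + 17·x + 1 mod 23, then count y ∈ F_23 with y² ≡ rhs.
  x = 0: rhs = 1, matching y values: 1, 22 (2 points).
  x = 1: rhs = 19, matching y values: none (0 points).
  x = 2: rhs = 20, matching y values: none (0 points).
  x = 3: rhs = 10, matching y values: none (0 points).
  x = 4: rhs = 18, matching y values: 8, 15 (2 points).
  x = 5: rhs = 4, matching y values: 2, 21 (2 points).
  x = 6: rhs = 20, matching y values: none (0 points).
  x = 7: rhs = 3, matching y values: 7, 16 (2 points).
  x = 8: rhs = 5, matching y values: none (0 points).
  x = 9: rhs = 9, matching y values: 3, 20 (2 points).
  x = 10: rhs = 21, matching y values: none (0 points).
  x = 11: rhs = 1, matching y values: 1, 22 (2 points).
  x = 12: rhs = 1, matching y values: 1, 22 (2 points).
  x = 13: rhs = 4, matching y values: 2, 21 (2 points).
  x = 14: rhs = 16, matching y values: 4, 19 (2 points).
  x = 15: rhs = 20, matching y values: none (0 points).
  x = 16: rhs = 22, matching y values: none (0 points).
  x = 17: rhs = 5, matching y values: none (0 points).
  x = 18: rhs = 21, matching y values: none (0 points).
  x = 19: rhs = 7, matching y values: none (0 points).
  x = 20: rhs = 15, matching y values: none (0 points).
  x = 21: rhs = 5, matching y values: none (0 points).
  x = 22: rhs = 6, matching y values: 11, 12 (2 points).
Total affine count: 20.
Full point count |E(F_23)| = 20 + 1 = 21.
Hasse bound: |21 − (23+1)| = |-3| = 3 ≤ 2√23 ≈ 9.5917 ✓.


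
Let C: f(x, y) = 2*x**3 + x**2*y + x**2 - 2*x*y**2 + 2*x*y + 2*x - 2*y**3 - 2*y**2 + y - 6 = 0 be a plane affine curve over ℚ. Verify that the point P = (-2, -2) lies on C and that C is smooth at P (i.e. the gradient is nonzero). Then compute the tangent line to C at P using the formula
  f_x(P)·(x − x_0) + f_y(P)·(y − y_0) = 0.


Tangent line at P: 18*x - 31*y - 26 = 0.

Step 1: f(-2, -2) = 0, so P lies on C.
Step 2: partial derivatives
  f_x(x, y) = 6*x**2 + 2*x*y + 2*x - 2*y**2 + 2*y + 2, f_y(x, y) = x**2 - 4*x*y + 2*x - 6*y**2 - 4*y + 1.
  f_x(P) = 18, f_y(P) = -31 (gradient nonzero, so P is smooth).
Step 3: tangent line at P: 18·(x − -2) + -31·(y − -2) = 0.
Expanding: 18*x - 31*y - 26 = 0.


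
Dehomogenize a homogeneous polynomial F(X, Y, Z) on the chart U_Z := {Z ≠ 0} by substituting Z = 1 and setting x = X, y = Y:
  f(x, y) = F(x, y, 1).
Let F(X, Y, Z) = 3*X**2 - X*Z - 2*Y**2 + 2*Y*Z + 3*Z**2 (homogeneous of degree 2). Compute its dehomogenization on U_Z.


f(x, y) = 3*x**2 - x - 2*y**2 + 2*y + 3

On U_Z we set Z = 1. Each monomial c·X^i·Y^j·Z^k in F becomes c·x^i·y^j·1^k = c·x^i·y^j.
Substituting Z = 1: F(X, Y, 1) = 3*x**2 - x - 2*y**2 + 2*y + 3.
Note: deg(f) ≤ deg(F) = 2; strict inequality happens when F is divisible by Z (lost terms).


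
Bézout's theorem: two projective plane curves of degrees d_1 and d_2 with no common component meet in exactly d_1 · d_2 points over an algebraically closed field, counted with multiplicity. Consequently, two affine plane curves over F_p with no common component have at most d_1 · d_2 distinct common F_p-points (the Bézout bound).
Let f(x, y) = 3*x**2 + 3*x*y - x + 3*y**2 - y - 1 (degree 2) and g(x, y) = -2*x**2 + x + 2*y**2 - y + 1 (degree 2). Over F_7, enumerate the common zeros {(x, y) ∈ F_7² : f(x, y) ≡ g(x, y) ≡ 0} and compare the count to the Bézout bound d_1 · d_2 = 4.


Common zeros: {(4, 2)}; count = 1; Bézout bound = 4.

deg(f) = 2, deg(g) = 2, so Bézout bound = 4.
Scan x ∈ F_7. For each x, list the y ∈ F_7 with f(x, y) ≡ 0 and those with g(x, y) ≡ 0 (mod 7); the common zeros in that column are the intersection.
  x = 0: f ≡ 0 at y ∈ ∅; g ≡ 0 at y ∈ {2}; common: ∅.
  x = 1: f ≡ 0 at y ∈ ∅; g ≡ 0 at y ∈ {0, 4}; common: ∅.
  x = 2: f ≡ 0 at y ∈ {4, 6}; g ≡ 0 at y ∈ ∅; common: ∅.
  x = 3: f ≡ 0 at y ∈ ∅; g ≡ 0 at y ∈ {0, 4}; common: ∅.
  x = 4: f ≡ 0 at y ∈ {2, 6}; g ≡ 0 at y ∈ {2}; common: {2}.
  x = 5: f ≡ 0 at y ∈ ∅; g ≡ 0 at y ∈ ∅; common: ∅.
  x = 6: f ≡ 0 at y ∈ {2, 4}; g ≡ 0 at y ∈ ∅; common: ∅.
Collecting: common zeros = {(4, 2)}, so the count is 1.
Comparison with the Bézout bound: 1 ≤ 4 = deg(f)·deg(g), as expected for curves with no common component (the affine F_7-count falls short of the bound because intersections may lie at infinity, over extension fields, or carry multiplicity).


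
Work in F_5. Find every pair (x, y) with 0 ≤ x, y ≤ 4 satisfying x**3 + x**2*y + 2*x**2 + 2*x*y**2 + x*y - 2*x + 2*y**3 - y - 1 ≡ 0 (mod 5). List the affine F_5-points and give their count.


Affine F_5-points: {(0, 1), (0, 3), (1, 0), (1, 1), (1, 3), (3, 2), (4, 3)}; count = 7.

For each of the 25 pairs (x, y) ∈ F_5², evaluate f(x, y) mod 5. Record the zeros.
  x = 0: [0↦4, 1↦0, 2↦3, 3↦0, 4↦3]  zeros at y ∈ {1, 3}
  x = 1: [0↦0, 1↦0, 2↦1, 3↦0, 4↦4]  zeros at y ∈ {0, 1, 3}
  x = 2: [0↦1, 1↦2, 2↦3, 3↦1, 4↦3]  zeros at y ∈ ∅
  x = 3: [0↦3, 1↦2, 2↦0, 3↦4, 4↦1]  zeros at y ∈ {2}
  x = 4: [0↦2, 1↦1, 2↦3, 3↦0, 4↦4]  zeros at y ∈ {3}
Collecting zeros: affine points = {(0, 1), (0, 3), (1, 0), (1, 1), (1, 3), (3, 2), (4, 3)}.
Total count |C(F_5)_aff| = 7.


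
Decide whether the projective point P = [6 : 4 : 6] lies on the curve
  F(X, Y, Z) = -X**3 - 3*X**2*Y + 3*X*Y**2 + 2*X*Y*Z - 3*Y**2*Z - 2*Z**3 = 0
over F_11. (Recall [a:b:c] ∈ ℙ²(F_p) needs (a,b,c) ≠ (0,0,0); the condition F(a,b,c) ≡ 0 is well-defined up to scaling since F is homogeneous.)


F(6,4,6) ≡ 0 (mod 11); P is on the curve.

Evaluate F(6, 4, 6) term-by-term (mod 11).
  -X**3 ↦ -1·216·1·1 = -216
  -3*X**2*Y ↦ -3·36·4·1 = -432
  3*X*Y**2 ↦ 3·6·16·1 = 288
  2*X*Y*Z ↦ 2·6·4·6 = 288
  -3*Y**2*Z ↦ -3·1·16·6 = -288
  -2*Z**3 ↦ -2·1·1·216 = -432
Sum: F(6, 4, 6) = (-216) + (-432) + (288) + (288) + (-288) + (-432) = -792.
Reducing mod 11: -792 ≡ 0 (mod 11).
Since F(a, b, c) ≡ 0 (mod 11), P lies on the curve.


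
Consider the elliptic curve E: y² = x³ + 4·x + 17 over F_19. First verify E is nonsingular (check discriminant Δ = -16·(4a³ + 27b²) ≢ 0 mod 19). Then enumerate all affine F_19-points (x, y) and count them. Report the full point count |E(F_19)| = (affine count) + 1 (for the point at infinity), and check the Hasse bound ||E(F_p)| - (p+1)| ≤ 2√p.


Affine points = {(0, 6), (0, 13), (11, 9), (11, 10), (12, 8), (12, 11), (13, 9), (13, 10), (14, 9), (14, 10), (16, 4), (16, 15), (17, 1), (17, 18)}; affine count = 14; |E(F_19)| = 15.

Discriminant check: Δ ∝ 4a³ + 27b² = 4·4³ + 27·17² = 4·64 + 27·289 ≡ 3 (mod 19). Nonzero ⇒ E is nonsingular.
For each x ∈ F_19, compute rhs = x³ + 4·x + 17 mod 19, then count y ∈ F_19 with y² ≡ rhs.
  x = 0: rhs = 17, matching y values: 6, 13 (2 points).
  x = 1: rhs = 3, matching y values: none (0 points).
  x = 2: rhs = 14, matching y values: none (0 points).
  x = 3: rhs = 18, matching y values: none (0 points).
  x = 4: rhs = 2, matching y values: none (0 points).
  x = 5: rhs = 10, matching y values: none (0 points).
  x = 6: rhs = 10, matching y values: none (0 points).
  x = 7: rhs = 8, matching y values: none (0 points).
  x = 8: rhs = 10, matching y values: none (0 points).
  x = 9: rhs = 3, matching y values: none (0 points).
  x = 10: rhs = 12, matching y values: none (0 points).
  x = 11: rhs = 5, matching y values: 9, 10 (2 points).
  x = 12: rhs = 7, matching y values: 8, 11 (2 points).
  x = 13: rhs = 5, matching y values: 9, 10 (2 points).
  x = 14: rhs = 5, matching y values: 9, 10 (2 points).
  x = 15: rhs = 13, matching y values: none (0 points).
  x = 16: rhs = 16, matching y values: 4, 15 (2 points).
  x = 17: rhs = 1, matching y values: 1, 18 (2 points).
  x = 18: rhs = 12, matching y values: none (0 points).
Total affine count: 14.
Full point count |E(F_19)| = 14 + 1 = 15.
Hasse bound: |15 − (19+1)| = |-5| = 5 ≤ 2√19 ≈ 8.7178 ✓.


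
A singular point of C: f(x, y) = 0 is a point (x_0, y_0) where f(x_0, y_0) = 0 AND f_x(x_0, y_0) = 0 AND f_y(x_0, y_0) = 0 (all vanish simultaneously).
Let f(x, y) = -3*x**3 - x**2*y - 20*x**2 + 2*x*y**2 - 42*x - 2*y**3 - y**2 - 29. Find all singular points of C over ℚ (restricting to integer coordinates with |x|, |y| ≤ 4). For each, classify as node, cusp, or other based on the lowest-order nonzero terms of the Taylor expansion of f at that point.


Singular points: {(-2, -1)}; classification: node.

Compute partial derivatives:
  f_x = -9*x**2 - 2*x*y - 40*x + 2*y**2 - 42.
  f_y = -x**2 + 4*x*y - 6*y**2 - 2*y.
Scan x_0 ∈ {−4, ..., 4}. For each x_0, f_y(x_0, y) is a polynomial in y; find its integer roots y ∈ {−4, ..., 4}, then test f_x and f at those candidates.
  x = -4: f_y(-4, y) = -6*y**2 - 18*y - 16; no integer root y with |y| ≤ 4.
  x = -3: f_y(-3, y) = -6*y**2 - 14*y - 9; no integer root y with |y| ≤ 4.
  x = -2: f_y(-2, y) = -6*y**2 - 10*y - 4; vanishes at y ∈ {-1}. (-2, -1): f_x = 0, f = 0 — SINGULAR.
  x = -1: f_y(-1, y) = -6*y**2 - 6*y - 1; no integer root y with |y| ≤ 4.
  x = 0: f_y(0, y) = -6*y**2 - 2*y; vanishes at y ∈ {0}. (0, 0): f_x = -42 ≠ 0.
  x = 1: f_y(1, y) = -6*y**2 + 2*y - 1; no integer root y with |y| ≤ 4.
  x = 2: f_y(2, y) = -6*y**2 + 6*y - 4; no integer root y with |y| ≤ 4.
  x = 3: f_y(3, y) = -6*y**2 + 10*y - 9; no integer root y with |y| ≤ 4.
  x = 4: f_y(4, y) = -6*y**2 + 14*y - 16; no integer root y with |y| ≤ 4.
Only singular point on the grid: (-2, -1).
Classify: substitute x = -2 + u, y = -1 + v and expand: f = -3*u**3 - u**2*v - u**2 + 2*u*v**2 - 2*v**3 + v**2.
No constant or linear terms (consistent with a singular point). Quadratic part: -u**2 + v**2. Cubic part: -3*u**3 - u**2*v + 2*u*v**2 - 2*v**3.
The quadratic part v**2 - u**2 = (v − u)(v + u) splits into two distinct linear factors, so there are two distinct tangent lines y − -1 = ±(x − -2) — this is a node (ordinary double point).
Classification: node.


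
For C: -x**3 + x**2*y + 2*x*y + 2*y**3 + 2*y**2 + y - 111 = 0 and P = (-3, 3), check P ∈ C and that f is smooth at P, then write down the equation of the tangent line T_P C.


Tangent line at P: -39*x + 70*y - 327 = 0.

Step 1: f(-3, 3) = 0, so P lies on C.
Step 2: partial derivatives
  f_x(x, y) = -3*x**2 + 2*x*y + 2*y, f_y(x, y) = x**2 + 2*x + 6*y**2 + 4*y + 1.
  f_x(P) = -39, f_y(P) = 70 (gradient nonzero, so P is smooth).
Step 3: tangent line at P: -39·(x − -3) + 70·(y − 3) = 0.
Expanding: -39*x + 70*y - 327 = 0.


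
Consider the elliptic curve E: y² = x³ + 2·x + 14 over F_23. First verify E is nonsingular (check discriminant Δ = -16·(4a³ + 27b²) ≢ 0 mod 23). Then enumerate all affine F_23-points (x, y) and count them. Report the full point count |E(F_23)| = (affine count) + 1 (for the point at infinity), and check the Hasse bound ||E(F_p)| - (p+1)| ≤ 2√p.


Affine points = {(2, 7), (2, 16), (3, 1), (3, 22), (6, 9), (6, 14), (7, 7), (7, 16), (8, 6), (8, 17), (9, 5), (9, 18), (12, 8), (12, 15), (13, 11), (13, 12), (14, 7), (14, 16), (16, 5), (16, 18), (17, 4), (17, 19), (20, 2), (20, 21), (21, 5), (21, 18)}; affine count = 26; |E(F_23)| = 27.

Discriminant check: Δ ∝ 4a³ + 27b² = 4·2³ + 27·14² = 4·8 + 27·196 ≡ 11 (mod 23). Nonzero ⇒ E is nonsingular.
For each x ∈ F_23, compute rhs = x³ + 2·x + 14 mod 23, then count y ∈ F_23 with y² ≡ rhs.
  x = 0: rhs = 14, matching y values: none (0 points).
  x = 1: rhs = 17, matching y values: none (0 points).
  x = 2: rhs = 3, matching y values: 7, 16 (2 points).
  x = 3: rhs = 1, matching y values: 1, 22 (2 points).
  x = 4: rhs = 17, matching y values: none (0 points).
  x = 5: rhs = 11, matching y values: none (0 points).
  x = 6: rhs = 12, matching y values: 9, 14 (2 points).
  x = 7: rhs = 3, matching y values: 7, 16 (2 points).
  x = 8: rhs = 13, matching y values: 6, 17 (2 points).
  x = 9: rhs = 2, matching y values: 5, 18 (2 points).
  x = 10: rhs = 22, matching y values: none (0 points).
  x = 11: rhs = 10, matching y values: none (0 points).
  x = 12: rhs = 18, matching y values: 8, 15 (2 points).
  x = 13: rhs = 6, matching y values: 11, 12 (2 points).
  x = 14: rhs = 3, matching y values: 7, 16 (2 points).
  x = 15: rhs = 15, matching y values: none (0 points).
  x = 16: rhs = 2, matching y values: 5, 18 (2 points).
  x = 17: rhs = 16, matching y values: 4, 19 (2 points).
  x = 18: rhs = 17, matching y values: none (0 points).
  x = 19: rhs = 11, matching y values: none (0 points).
  x = 20: rhs = 4, matching y values: 2, 21 (2 points).
  x = 21: rhs = 2, matching y values: 5, 18 (2 points).
  x = 22: rhs = 11, matching y values: none (0 points).
Total affine count: 26.
Full point count |E(F_23)| = 26 + 1 = 27.
Hasse bound: |27 − (23+1)| = |3| = 3 ≤ 2√23 ≈ 9.5917 ✓.


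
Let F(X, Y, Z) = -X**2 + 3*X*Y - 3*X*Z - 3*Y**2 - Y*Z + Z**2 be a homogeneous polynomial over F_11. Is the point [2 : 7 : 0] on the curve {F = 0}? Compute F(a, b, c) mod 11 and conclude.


F(2,7,0) ≡ 1 (mod 11); P is NOT on the curve.

Evaluate F(2, 7, 0) term-by-term (mod 11).
  -X**2 ↦ -1·4·1·1 = -4
  3*X*Y ↦ 3·2·7·1 = 42
  -3*X*Z ↦ -3·2·1·0 = 0
  -3*Y**2 ↦ -3·1·49·1 = -147
  -Y*Z ↦ -1·1·7·0 = 0
  Z**2 ↦ 1·1·1·0 = 0
Sum: F(2, 7, 0) = (-4) + (42) + (0) + (-147) + (0) + (0) = -109.
Reducing mod 11: -109 ≡ 1 (mod 11).
Since F(a, b, c) ≡ 1 ≠ 0 (mod 11), P does NOT lie on the curve.


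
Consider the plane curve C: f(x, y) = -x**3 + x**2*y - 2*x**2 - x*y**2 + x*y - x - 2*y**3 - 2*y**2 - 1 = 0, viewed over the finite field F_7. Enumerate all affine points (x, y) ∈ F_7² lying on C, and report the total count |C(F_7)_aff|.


Affine F_7-points: {(0, 4), (0, 5), (2, 3), (3, 0), (3, 3), (3, 5), (4, 4), (5, 4), (6, 2), (6, 6)}; count = 10.

For each of the 49 pairs (x, y) ∈ F_7², evaluate f(x, y) mod 7. Record the zeros.
  x = 0: [0↦6, 1↦2, 2↦3, 3↦4, 4↦0, 5↦0, 6↦6]  zeros at y ∈ {4, 5}
  x = 1: [0↦2, 1↦6, 2↦6, 3↦4, 4↦2, 5↦2, 6↦6]  zeros at y ∈ ∅
  x = 2: [0↦2, 1↦2, 2↦3, 3↦0, 4↦2, 5↦4, 6↦1]  zeros at y ∈ {3}
  x = 3: [0↦0, 1↦5, 2↦2, 3↦0, 4↦1, 5↦0, 6↦6]  zeros at y ∈ {0, 3, 5}
  x = 4: [0↦4, 1↦2, 2↦4, 3↦5, 4↦0, 5↦5, 6↦1]  zeros at y ∈ {4}
  x = 5: [0↦1, 1↦1, 2↦3, 3↦2, 4↦0, 5↦6, 6↦1]  zeros at y ∈ {4}
  x = 6: [0↦6, 1↦3, 2↦0, 3↦6, 4↦2, 5↦4, 6↦0]  zeros at y ∈ {2, 6}
Collecting zeros: affine points = {(0, 4), (0, 5), (2, 3), (3, 0), (3, 3), (3, 5), (4, 4), (5, 4), (6, 2), (6, 6)}.
Total count |C(F_7)_aff| = 10.


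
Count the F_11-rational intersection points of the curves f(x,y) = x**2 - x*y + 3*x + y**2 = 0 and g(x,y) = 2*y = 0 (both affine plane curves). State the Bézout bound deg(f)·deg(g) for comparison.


Common zeros: {(0, 0), (8, 0)}; count = 2; Bézout bound = 2.

deg(f) = 2, deg(g) = 1, so Bézout bound = 2.
Scan x ∈ F_11. For each x, list the y ∈ F_11 with f(x, y) ≡ 0 and those with g(x, y) ≡ 0 (mod 11); the common zeros in that column are the intersection.
  x = 0: f ≡ 0 at y ∈ {0}; g ≡ 0 at y ∈ {0}; common: {0}.
  x = 1: f ≡ 0 at y ∈ ∅; g ≡ 0 at y ∈ {0}; common: ∅.
  x = 2: f ≡ 0 at y ∈ ∅; g ≡ 0 at y ∈ {0}; common: ∅.
  x = 3: f ≡ 0 at y ∈ {4, 10}; g ≡ 0 at y ∈ {0}; common: ∅.
  x = 4: f ≡ 0 at y ∈ {5, 10}; g ≡ 0 at y ∈ {0}; common: ∅.
  x = 5: f ≡ 0 at y ∈ ∅; g ≡ 0 at y ∈ {0}; common: ∅.
  x = 6: f ≡ 0 at y ∈ ∅; g ≡ 0 at y ∈ {0}; common: ∅.
  x = 7: f ≡ 0 at y ∈ {9}; g ≡ 0 at y ∈ {0}; common: ∅.
  x = 8: f ≡ 0 at y ∈ {0, 8}; g ≡ 0 at y ∈ {0}; common: {0}.
  x = 9: f ≡ 0 at y ∈ {4, 5}; g ≡ 0 at y ∈ {0}; common: ∅.
  x = 10: f ≡ 0 at y ∈ {1, 9}; g ≡ 0 at y ∈ {0}; common: ∅.
Collecting: common zeros = {(0, 0), (8, 0)}, so the count is 2.
Comparison with the Bézout bound: 2 ≤ 2 = deg(f)·deg(g), as expected for curves with no common component (the bound is attained).


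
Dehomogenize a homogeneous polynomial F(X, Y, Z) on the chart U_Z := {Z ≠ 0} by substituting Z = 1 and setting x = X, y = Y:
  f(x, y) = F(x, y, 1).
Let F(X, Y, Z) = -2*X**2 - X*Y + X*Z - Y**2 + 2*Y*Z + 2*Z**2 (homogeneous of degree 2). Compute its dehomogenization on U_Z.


f(x, y) = -2*x**2 - x*y + x - y**2 + 2*y + 2

On U_Z we set Z = 1. Each monomial c·X^i·Y^j·Z^k in F becomes c·x^i·y^j·1^k = c·x^i·y^j.
Substituting Z = 1: F(X, Y, 1) = -2*x**2 - x*y + x - y**2 + 2*y + 2.
Note: deg(f) ≤ deg(F) = 2; strict inequality happens when F is divisible by Z (lost terms).


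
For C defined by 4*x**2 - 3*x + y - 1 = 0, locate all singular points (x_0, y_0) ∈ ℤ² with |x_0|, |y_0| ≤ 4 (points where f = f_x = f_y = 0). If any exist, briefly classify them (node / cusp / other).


No singular points in the scanned grid; C is smooth there.

Compute partial derivatives:
  f_x = 8*x - 3.
  f_y = 1.
f_y = 1 is a nonzero constant, so f_y never vanishes: no point (x, y) can satisfy f = f_x = f_y = 0. In particular no (x, y) ∈ {−4, ..., 4}² is singular; the curve is smooth.


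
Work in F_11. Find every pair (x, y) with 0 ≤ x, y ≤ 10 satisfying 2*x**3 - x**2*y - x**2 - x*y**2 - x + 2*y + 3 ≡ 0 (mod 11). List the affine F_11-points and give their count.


Affine F_11-points: {(0, 4), (2, 3), (2, 7), (4, 3), (4, 10), (7, 3), (7, 6), (9, 2), (9, 10)}; count = 9.

For each of the 121 pairs (x, y) ∈ F_11², evaluate f(x, y) mod 11. Record the zeros.
  x = 0: [0↦3, 1↦5, 2↦7, 3↦9, 4↦0, 5↦2, 6↦4, 7↦6, 8↦8, 9↦10, 10↦1]  zeros at y ∈ {4}
  x = 1: [0↦3, 1↦3, 2↦1, 3↦8, 4↦2, 5↦5, 6↦6, 7↦5, 8↦2, 9↦8, 10↦1]  zeros at y ∈ ∅
  x = 2: [0↦2, 1↦9, 2↦1, 3↦0, 4↦6, 5↦8, 6↦6, 7↦0, 8↦1, 9↦9, 10↦2]  zeros at y ∈ {3, 7}
  x = 3: [0↦1, 1↦2, 2↦8, 3↦8, 4↦2, 5↦1, 6↦5, 7↦3, 8↦6, 9↦3, 10↦5]  zeros at y ∈ ∅
  x = 4: [0↦1, 1↦5, 2↦1, 3↦0, 4↦2, 5↦7, 6↦4, 7↦4, 8↦7, 9↦2, 10↦0]  zeros at y ∈ {3, 10}
  x = 5: [0↦3, 1↦8, 2↦3, 3↦10, 4↦7, 5↦5, 6↦4, 7↦4, 8↦5, 9↦7, 10↦10]  zeros at y ∈ ∅
  x = 6: [0↦8, 1↦1, 2↦4, 3↦6, 4↦7, 5↦7, 6↦6, 7↦4, 8↦1, 9↦8, 10↦3]  zeros at y ∈ ∅
  x = 7: [0↦6, 1↦7, 2↦5, 3↦0, 4↦3, 5↦3, 6↦0, 7↦5, 8↦7, 9↦6, 10↦2]  zeros at y ∈ {3, 6}
  x = 8: [0↦9, 1↦5, 2↦7, 3↦4, 4↦7, 5↦5, 6↦9, 7↦8, 8↦2, 9↦2, 10↦8]  zeros at y ∈ ∅
  x = 9: [0↦7, 1↦7, 2↦0, 3↦8, 4↦9, 5↦3, 6↦1, 7↦3, 8↦9, 9↦8, 10↦0]  zeros at y ∈ {2, 10}
  x = 10: [0↦1, 1↦3, 2↦7, 3↦2, 4↦10, 5↦9, 6↦10, 7↦2, 8↦7, 9↦3, 10↦1]  zeros at y ∈ ∅
Collecting zeros: affine points = {(0, 4), (2, 3), (2, 7), (4, 3), (4, 10), (7, 3), (7, 6), (9, 2), (9, 10)}.
Total count |C(F_11)_aff| = 9.


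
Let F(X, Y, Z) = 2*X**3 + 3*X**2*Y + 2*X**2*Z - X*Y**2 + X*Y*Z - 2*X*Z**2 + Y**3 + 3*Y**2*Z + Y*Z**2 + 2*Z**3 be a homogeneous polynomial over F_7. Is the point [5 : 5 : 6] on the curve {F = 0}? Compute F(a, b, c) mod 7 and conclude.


F(5,5,6) ≡ 6 (mod 7); P is NOT on the curve.

Evaluate F(5, 5, 6) term-by-term (mod 7).
  2*X**3 ↦ 2·125·1·1 = 250
  3*X**2*Y ↦ 3·25·5·1 = 375
  2*X**2*Z ↦ 2·25·1·6 = 300
  -X*Y**2 ↦ -1·5·25·1 = -125
  X*Y*Z ↦ 1·5·5·6 = 150
  -2*X*Z**2 ↦ -2·5·1·36 = -360
  Y**3 ↦ 1·1·125·1 = 125
  3*Y**2*Z ↦ 3·1·25·6 = 450
  Y*Z**2 ↦ 1·1·5·36 = 180
  2*Z**3 ↦ 2·1·1·216 = 432
Sum: F(5, 5, 6) = (250) + (375) + (300) + (-125) + (150) + (-360) + (125) + (450) + (180) + (432) = 1777.
Reducing mod 7: 1777 ≡ 6 (mod 7).
Since F(a, b, c) ≡ 6 ≠ 0 (mod 7), P does NOT lie on the curve.


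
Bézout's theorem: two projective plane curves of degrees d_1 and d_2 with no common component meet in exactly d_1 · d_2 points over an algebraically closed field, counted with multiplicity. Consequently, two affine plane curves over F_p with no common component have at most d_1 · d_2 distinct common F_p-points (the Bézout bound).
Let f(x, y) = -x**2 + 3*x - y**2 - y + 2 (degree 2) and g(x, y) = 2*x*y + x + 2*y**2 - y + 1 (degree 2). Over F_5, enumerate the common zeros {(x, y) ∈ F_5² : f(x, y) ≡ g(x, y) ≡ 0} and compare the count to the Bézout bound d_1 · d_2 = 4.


Common zeros: ∅; count = 0; Bézout bound = 4.

deg(f) = 2, deg(g) = 2, so Bézout bound = 4.
Scan x ∈ F_5. For each x, list the y ∈ F_5 with f(x, y) ≡ 0 and those with g(x, y) ≡ 0 (mod 5); the common zeros in that column are the intersection.
  x = 0: f ≡ 0 at y ∈ {1, 3}; g ≡ 0 at y ∈ ∅; common: ∅.
  x = 1: f ≡ 0 at y ∈ ∅; g ≡ 0 at y ∈ {1}; common: ∅.
  x = 2: f ≡ 0 at y ∈ ∅; g ≡ 0 at y ∈ {3}; common: ∅.
  x = 3: f ≡ 0 at y ∈ {1, 3}; g ≡ 0 at y ∈ ∅; common: ∅.
  x = 4: f ≡ 0 at y ∈ ∅; g ≡ 0 at y ∈ {0, 4}; common: ∅.
Collecting: common zeros = ∅, so the count is 0.
Comparison with the Bézout bound: 0 ≤ 4 = deg(f)·deg(g), as expected for curves with no common component (the affine F_5-count falls short of the bound because intersections may lie at infinity, over extension fields, or carry multiplicity).


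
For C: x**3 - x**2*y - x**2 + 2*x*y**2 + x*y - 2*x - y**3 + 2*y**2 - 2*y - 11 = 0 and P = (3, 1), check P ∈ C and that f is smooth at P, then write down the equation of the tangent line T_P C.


Tangent line at P: 16*x + 5*y - 53 = 0.

Step 1: f(3, 1) = 0, so P lies on C.
Step 2: partial derivatives
  f_x(x, y) = 3*x**2 - 2*x*y - 2*x + 2*y**2 + y - 2, f_y(x, y) = -x**2 + 4*x*y + x - 3*y**2 + 4*y - 2.
  f_x(P) = 16, f_y(P) = 5 (gradient nonzero, so P is smooth).
Step 3: tangent line at P: 16·(x − 3) + 5·(y − 1) = 0.
Expanding: 16*x + 5*y - 53 = 0.


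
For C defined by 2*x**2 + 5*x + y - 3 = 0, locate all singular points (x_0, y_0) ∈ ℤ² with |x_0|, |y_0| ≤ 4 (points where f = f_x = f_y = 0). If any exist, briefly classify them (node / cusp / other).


No singular points in the scanned grid; C is smooth there.

Compute partial derivatives:
  f_x = 4*x + 5.
  f_y = 1.
f_y = 1 is a nonzero constant, so f_y never vanishes: no point (x, y) can satisfy f = f_x = f_y = 0. In particular no (x, y) ∈ {−4, ..., 4}² is singular; the curve is smooth.


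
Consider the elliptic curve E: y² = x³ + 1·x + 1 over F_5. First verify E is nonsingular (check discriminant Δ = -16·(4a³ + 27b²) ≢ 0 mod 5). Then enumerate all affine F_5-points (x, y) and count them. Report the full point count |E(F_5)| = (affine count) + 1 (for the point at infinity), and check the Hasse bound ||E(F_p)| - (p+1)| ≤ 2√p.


Affine points = {(0, 1), (0, 4), (2, 1), (2, 4), (3, 1), (3, 4), (4, 2), (4, 3)}; affine count = 8; |E(F_5)| = 9.

Discriminant check: Δ ∝ 4a³ + 27b² = 4·1³ + 27·1² = 4·1 + 27·1 ≡ 1 (mod 5). Nonzero ⇒ E is nonsingular.
For each x ∈ F_5, compute rhs = x³ + 1·x + 1 mod 5, then count y ∈ F_5 with y² ≡ rhs.
  x = 0: rhs = 1, matching y values: 1, 4 (2 points).
  x = 1: rhs = 3, matching y values: none (0 points).
  x = 2: rhs = 1, matching y values: 1, 4 (2 points).
  x = 3: rhs = 1, matching y values: 1, 4 (2 points).
  x = 4: rhs = 4, matching y values: 2, 3 (2 points).
Total affine count: 8.
Full point count |E(F_5)| = 8 + 1 = 9.
Hasse bound: |9 − (5+1)| = |3| = 3 ≤ 2√5 ≈ 4.4721 ✓.


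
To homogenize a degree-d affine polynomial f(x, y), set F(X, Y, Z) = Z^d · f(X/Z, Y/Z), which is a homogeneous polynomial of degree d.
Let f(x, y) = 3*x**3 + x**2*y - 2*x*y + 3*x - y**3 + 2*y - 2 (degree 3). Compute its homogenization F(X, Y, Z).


F(X, Y, Z) = 3*X**3 + X**2*Y - 2*X*Y*Z + 3*X*Z**2 - Y**3 + 2*Y*Z**2 - 2*Z**3

deg(f) = 3.
Substitute x = X/Z, y = Y/Z into f, then multiply by Z^3.
  monomial 3·x^3·y^0 ↦ 3·X^3·Y^0·Z^0.
  monomial 1·x^2·y^1 ↦ 1·X^2·Y^1·Z^0.
  monomial -2·x^1·y^1 ↦ -2·X^1·Y^1·Z^1.
  monomial 3·x^1·y^0 ↦ 3·X^1·Y^0·Z^2.
  monomial -1·x^0·y^3 ↦ -1·X^0·Y^3·Z^0.
  monomial 2·x^0·y^1 ↦ 2·X^0·Y^1·Z^2.
  monomial -2·x^0·y^0 ↦ -2·X^0·Y^0·Z^3.
Collecting: F(X, Y, Z) = 3*X**3 + X**2*Y - 2*X*Y*Z + 3*X*Z**2 - Y**3 + 2*Y*Z**2 - 2*Z**3.


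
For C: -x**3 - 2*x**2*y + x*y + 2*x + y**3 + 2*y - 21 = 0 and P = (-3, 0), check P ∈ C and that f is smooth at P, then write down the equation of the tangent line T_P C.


Tangent line at P: -25*x - 19*y - 75 = 0.

Step 1: f(-3, 0) = 0, so P lies on C.
Step 2: partial derivatives
  f_x(x, y) = -3*x**2 - 4*x*y + y + 2, f_y(x, y) = -2*x**2 + x + 3*y**2 + 2.
  f_x(P) = -25, f_y(P) = -19 (gradient nonzero, so P is smooth).
Step 3: tangent line at P: -25·(x − -3) + -19·(y − 0) = 0.
Expanding: -25*x - 19*y - 75 = 0.


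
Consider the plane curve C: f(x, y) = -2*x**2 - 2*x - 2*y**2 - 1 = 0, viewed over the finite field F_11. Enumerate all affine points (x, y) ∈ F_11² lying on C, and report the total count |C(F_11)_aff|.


Affine F_11-points: {(0, 4), (0, 7), (1, 5), (1, 6), (3, 2), (3, 9), (7, 2), (7, 9), (9, 5), (9, 6), (10, 4), (10, 7)}; count = 12.

For each of the 121 pairs (x, y) ∈ F_11², evaluate f(x, y) mod 11. Record the zeros.
  x = 0: [0↦10, 1↦8, 2↦2, 3↦3, 4↦0, 5↦4, 6↦4, 7↦0, 8↦3, 9↦2, 10↦8]  zeros at y ∈ {4, 7}
  x = 1: [0↦6, 1↦4, 2↦9, 3↦10, 4↦7, 5↦0, 6↦0, 7↦7, 8↦10, 9↦9, 10↦4]  zeros at y ∈ {5, 6}
  x = 2: [0↦9, 1↦7, 2↦1, 3↦2, 4↦10, 5↦3, 6↦3, 7↦10, 8↦2, 9↦1, 10↦7]  zeros at y ∈ ∅
  x = 3: [0↦8, 1↦6, 2↦0, 3↦1, 4↦9, 5↦2, 6↦2, 7↦9, 8↦1, 9↦0, 10↦6]  zeros at y ∈ {2, 9}
  x = 4: [0↦3, 1↦1, 2↦6, 3↦7, 4↦4, 5↦8, 6↦8, 7↦4, 8↦7, 9↦6, 10↦1]  zeros at y ∈ ∅
  x = 5: [0↦5, 1↦3, 2↦8, 3↦9, 4↦6, 5↦10, 6↦10, 7↦6, 8↦9, 9↦8, 10↦3]  zeros at y ∈ ∅
  x = 6: [0↦3, 1↦1, 2↦6, 3↦7, 4↦4, 5↦8, 6↦8, 7↦4, 8↦7, 9↦6, 10↦1]  zeros at y ∈ ∅
  x = 7: [0↦8, 1↦6, 2↦0, 3↦1, 4↦9, 5↦2, 6↦2, 7↦9, 8↦1, 9↦0, 10↦6]  zeros at y ∈ {2, 9}
  x = 8: [0↦9, 1↦7, 2↦1, 3↦2, 4↦10, 5↦3, 6↦3, 7↦10, 8↦2, 9↦1, 10↦7]  zeros at y ∈ ∅
  x = 9: [0↦6, 1↦4, 2↦9, 3↦10, 4↦7, 5↦0, 6↦0, 7↦7, 8↦10, 9↦9, 10↦4]  zeros at y ∈ {5, 6}
  x = 10: [0↦10, 1↦8, 2↦2, 3↦3, 4↦0, 5↦4, 6↦4, 7↦0, 8↦3, 9↦2, 10↦8]  zeros at y ∈ {4, 7}
Collecting zeros: affine points = {(0, 4), (0, 7), (1, 5), (1, 6), (3, 2), (3, 9), (7, 2), (7, 9), (9, 5), (9, 6), (10, 4), (10, 7)}.
Total count |C(F_11)_aff| = 12.


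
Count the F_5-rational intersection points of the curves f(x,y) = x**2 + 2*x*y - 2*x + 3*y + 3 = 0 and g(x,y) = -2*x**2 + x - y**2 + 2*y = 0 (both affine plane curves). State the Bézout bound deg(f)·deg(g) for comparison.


Common zeros: {(2, 1)}; count = 1; Bézout bound = 4.

deg(f) = 2, deg(g) = 2, so Bézout bound = 4.
Scan x ∈ F_5. For each x, list the y ∈ F_5 with f(x, y) ≡ 0 and those with g(x, y) ≡ 0 (mod 5); the common zeros in that column are the intersection.
  x = 0: f ≡ 0 at y ∈ {4}; g ≡ 0 at y ∈ {0, 2}; common: ∅.
  x = 1: f ≡ 0 at y ∈ ∅; g ≡ 0 at y ∈ {1}; common: ∅.
  x = 2: f ≡ 0 at y ∈ {1}; g ≡ 0 at y ∈ {1}; common: {1}.
  x = 3: f ≡ 0 at y ∈ {1}; g ≡ 0 at y ∈ {0, 2}; common: ∅.
  x = 4: f ≡ 0 at y ∈ {4}; g ≡ 0 at y ∈ ∅; common: ∅.
Collecting: common zeros = {(2, 1)}, so the count is 1.
Comparison with the Bézout bound: 1 ≤ 4 = deg(f)·deg(g), as expected for curves with no common component (the affine F_5-count falls short of the bound because intersections may lie at infinity, over extension fields, or carry multiplicity).


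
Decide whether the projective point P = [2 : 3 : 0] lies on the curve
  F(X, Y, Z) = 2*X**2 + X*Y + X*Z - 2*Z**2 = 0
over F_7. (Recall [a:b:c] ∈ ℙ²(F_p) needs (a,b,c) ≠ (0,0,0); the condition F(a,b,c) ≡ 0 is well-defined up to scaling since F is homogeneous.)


F(2,3,0) ≡ 0 (mod 7); P is on the curve.

Evaluate F(2, 3, 0) term-by-term (mod 7).
  2*X**2 ↦ 2·4·1·1 = 8
  X*Y ↦ 1·2·3·1 = 6
  X*Z ↦ 1·2·1·0 = 0
  -2*Z**2 ↦ -2·1·1·0 = 0
Sum: F(2, 3, 0) = (8) + (6) + (0) + (0) = 14.
Reducing mod 7: 14 ≡ 0 (mod 7).
Since F(a, b, c) ≡ 0 (mod 7), P lies on the curve.


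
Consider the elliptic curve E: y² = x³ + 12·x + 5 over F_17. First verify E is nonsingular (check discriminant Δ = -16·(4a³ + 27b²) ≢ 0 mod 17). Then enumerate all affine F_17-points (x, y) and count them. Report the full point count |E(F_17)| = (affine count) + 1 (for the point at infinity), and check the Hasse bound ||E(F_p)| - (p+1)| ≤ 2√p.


Affine points = {(1, 1), (1, 16), (3, 0), (4, 7), (4, 10), (6, 2), (6, 15), (8, 1), (8, 16), (9, 3), (9, 14), (16, 3), (16, 14)}; affine count = 13; |E(F_17)| = 14.

Discriminant check: Δ ∝ 4a³ + 27b² = 4·12³ + 27·5² = 4·1728 + 27·25 ≡ 5 (mod 17). Nonzero ⇒ E is nonsingular.
For each x ∈ F_17, compute rhs = x³ + 12·x + 5 mod 17, then count y ∈ F_17 with y² ≡ rhs.
  x = 0: rhs = 5, matching y values: none (0 points).
  x = 1: rhs = 1, matching y values: 1, 16 (2 points).
  x = 2: rhs = 3, matching y values: none (0 points).
  x = 3: rhs = 0, matching y values: 0 (1 points).
  x = 4: rhs = 15, matching y values: 7, 10 (2 points).
  x = 5: rhs = 3, matching y values: none (0 points).
  x = 6: rhs = 4, matching y values: 2, 15 (2 points).
  x = 7: rhs = 7, matching y values: none (0 points).
  x = 8: rhs = 1, matching y values: 1, 16 (2 points).
  x = 9: rhs = 9, matching y values: 3, 14 (2 points).
  x = 10: rhs = 3, matching y values: none (0 points).
  x = 11: rhs = 6, matching y values: none (0 points).
  x = 12: rhs = 7, matching y values: none (0 points).
  x = 13: rhs = 12, matching y values: none (0 points).
  x = 14: rhs = 10, matching y values: none (0 points).
  x = 15: rhs = 7, matching y values: none (0 points).
  x = 16: rhs = 9, matching y values: 3, 14 (2 points).
Total affine count: 13.
Full point count |E(F_17)| = 13 + 1 = 14.
Hasse bound: |14 − (17+1)| = |-4| = 4 ≤ 2√17 ≈ 8.2462 ✓.


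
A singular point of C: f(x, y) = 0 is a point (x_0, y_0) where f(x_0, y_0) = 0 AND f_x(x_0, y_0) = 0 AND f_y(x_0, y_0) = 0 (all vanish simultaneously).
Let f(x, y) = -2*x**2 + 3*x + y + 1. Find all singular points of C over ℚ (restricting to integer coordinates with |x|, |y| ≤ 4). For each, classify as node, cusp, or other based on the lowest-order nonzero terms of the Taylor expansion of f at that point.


No singular points in the scanned grid; C is smooth there.

Compute partial derivatives:
  f_x = 3 - 4*x.
  f_y = 1.
f_y = 1 is a nonzero constant, so f_y never vanishes: no point (x, y) can satisfy f = f_x = f_y = 0. In particular no (x, y) ∈ {−4, ..., 4}² is singular; the curve is smooth.


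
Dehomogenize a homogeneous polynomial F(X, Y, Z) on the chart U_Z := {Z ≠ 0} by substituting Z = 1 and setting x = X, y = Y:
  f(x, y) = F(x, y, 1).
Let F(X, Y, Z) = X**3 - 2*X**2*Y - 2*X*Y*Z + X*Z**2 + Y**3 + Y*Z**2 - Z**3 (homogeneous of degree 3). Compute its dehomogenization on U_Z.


f(x, y) = x**3 - 2*x**2*y - 2*x*y + x + y**3 + y - 1

On U_Z we set Z = 1. Each monomial c·X^i·Y^j·Z^k in F becomes c·x^i·y^j·1^k = c·x^i·y^j.
Substituting Z = 1: F(X, Y, 1) = x**3 - 2*x**2*y - 2*x*y + x + y**3 + y - 1.
Note: deg(f) ≤ deg(F) = 3; strict inequality happens when F is divisible by Z (lost terms).


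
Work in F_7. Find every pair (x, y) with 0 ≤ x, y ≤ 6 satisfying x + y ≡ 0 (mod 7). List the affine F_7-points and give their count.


Affine F_7-points: {(0, 0), (1, 6), (2, 5), (3, 4), (4, 3), (5, 2), (6, 1)}; count = 7.

For each of the 49 pairs (x, y) ∈ F_7², evaluate f(x, y) mod 7. Record the zeros.
  x = 0: [0↦0, 1↦1, 2↦2, 3↦3, 4↦4, 5↦5, 6↦6]  zeros at y ∈ {0}
  x = 1: [0↦1, 1↦2, 2↦3, 3↦4, 4↦5, 5↦6, 6↦0]  zeros at y ∈ {6}
  x = 2: [0↦2, 1↦3, 2↦4, 3↦5, 4↦6, 5↦0, 6↦1]  zeros at y ∈ {5}
  x = 3: [0↦3, 1↦4, 2↦5, 3↦6, 4↦0, 5↦1, 6↦2]  zeros at y ∈ {4}
  x = 4: [0↦4, 1↦5, 2↦6, 3↦0, 4↦1, 5↦2, 6↦3]  zeros at y ∈ {3}
  x = 5: [0↦5, 1↦6, 2↦0, 3↦1, 4↦2, 5↦3, 6↦4]  zeros at y ∈ {2}
  x = 6: [0↦6, 1↦0, 2↦1, 3↦2, 4↦3, 5↦4, 6↦5]  zeros at y ∈ {1}
Collecting zeros: affine points = {(0, 0), (1, 6), (2, 5), (3, 4), (4, 3), (5, 2), (6, 1)}.
Total count |C(F_7)_aff| = 7.


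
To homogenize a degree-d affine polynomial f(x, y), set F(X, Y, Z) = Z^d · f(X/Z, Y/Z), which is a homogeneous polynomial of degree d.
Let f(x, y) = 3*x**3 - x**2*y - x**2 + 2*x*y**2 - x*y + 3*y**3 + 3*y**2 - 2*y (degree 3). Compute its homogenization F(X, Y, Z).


F(X, Y, Z) = 3*X**3 - X**2*Y - X**2*Z + 2*X*Y**2 - X*Y*Z + 3*Y**3 + 3*Y**2*Z - 2*Y*Z**2

deg(f) = 3.
Substitute x = X/Z, y = Y/Z into f, then multiply by Z^3.
  monomial 3·x^3·y^0 ↦ 3·X^3·Y^0·Z^0.
  monomial -1·x^2·y^1 ↦ -1·X^2·Y^1·Z^0.
  monomial -1·x^2·y^0 ↦ -1·X^2·Y^0·Z^1.
  monomial 2·x^1·y^2 ↦ 2·X^1·Y^2·Z^0.
  monomial -1·x^1·y^1 ↦ -1·X^1·Y^1·Z^1.
  monomial 3·x^0·y^3 ↦ 3·X^0·Y^3·Z^0.
  monomial 3·x^0·y^2 ↦ 3·X^0·Y^2·Z^1.
  monomial -2·x^0·y^1 ↦ -2·X^0·Y^1·Z^2.
Collecting: F(X, Y, Z) = 3*X**3 - X**2*Y - X**2*Z + 2*X*Y**2 - X*Y*Z + 3*Y**3 + 3*Y**2*Z - 2*Y*Z**2.


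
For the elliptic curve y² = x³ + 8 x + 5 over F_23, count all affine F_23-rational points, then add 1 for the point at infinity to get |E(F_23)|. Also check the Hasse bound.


Affine points = {(2, 11), (2, 12), (4, 3), (4, 20), (5, 3), (5, 20), (6, 4), (6, 19), (7, 6), (7, 17), (8, 11), (8, 12), (9, 1), (9, 22), (10, 2), (10, 21), (12, 9), (12, 14), (13, 11), (13, 12), (14, 3), (14, 20), (15, 2), (15, 21), (18, 1), (18, 22), (19, 1), (19, 22), (20, 0), (21, 2), (21, 21)}; affine count = 31; |E(F_23)| = 32.

Discriminant check: Δ ∝ 4a³ + 27b² = 4·8³ + 27·5² = 4·512 + 27·25 ≡ 9 (mod 23). Nonzero ⇒ E is nonsingular.
For each x ∈ F_23, compute rhs = x³ + 8·x + 5 mod 23, then count y ∈ F_23 with y² ≡ rhs.
  x = 0: rhs = 5, matching y values: none (0 points).
  x = 1: rhs = 14, matching y values: none (0 points).
  x = 2: rhs = 6, matching y values: 11, 12 (2 points).
  x = 3: rhs = 10, matching y values: none (0 points).
  x = 4: rhs = 9, matching y values: 3, 20 (2 points).
  x = 5: rhs = 9, matching y values: 3, 20 (2 points).
  x = 6: rhs = 16, matching y values: 4, 19 (2 points).
  x = 7: rhs = 13, matching y values: 6, 17 (2 points).
  x = 8: rhs = 6, matching y values: 11, 12 (2 points).
  x = 9: rhs = 1, matching y values: 1, 22 (2 points).
  x = 10: rhs = 4, matching y values: 2, 21 (2 points).
  x = 11: rhs = 21, matching y values: none (0 points).
  x = 12: rhs = 12, matching y values: 9, 14 (2 points).
  x = 13: rhs = 6, matching y values: 11, 12 (2 points).
  x = 14: rhs = 9, matching y values: 3, 20 (2 points).
  x = 15: rhs = 4, matching y values: 2, 21 (2 points).
  x = 16: rhs = 20, matching y values: none (0 points).
  x = 17: rhs = 17, matching y values: none (0 points).
  x = 18: rhs = 1, matching y values: 1, 22 (2 points).
  x = 19: rhs = 1, matching y values: 1, 22 (2 points).
  x = 20: rhs = 0, matching y values: 0 (1 points).
  x = 21: rhs = 4, matching y values: 2, 21 (2 points).
  x = 22: rhs = 19, matching y values: none (0 points).
Total affine count: 31.
Full point count |E(F_23)| = 31 + 1 = 32.
Hasse bound: |32 − (23+1)| = |8| = 8 ≤ 2√23 ≈ 9.5917 ✓.
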